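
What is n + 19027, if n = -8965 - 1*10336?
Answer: -274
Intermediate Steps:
n = -19301 (n = -8965 - 10336 = -19301)
n + 19027 = -19301 + 19027 = -274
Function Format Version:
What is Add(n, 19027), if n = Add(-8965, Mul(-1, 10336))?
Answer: -274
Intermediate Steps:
n = -19301 (n = Add(-8965, -10336) = -19301)
Add(n, 19027) = Add(-19301, 19027) = -274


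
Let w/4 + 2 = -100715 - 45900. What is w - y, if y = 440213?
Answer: -1026681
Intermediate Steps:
w = -586468 (w = -8 + 4*(-100715 - 45900) = -8 + 4*(-146615) = -8 - 586460 = -586468)
w - y = -586468 - 1*440213 = -586468 - 440213 = -1026681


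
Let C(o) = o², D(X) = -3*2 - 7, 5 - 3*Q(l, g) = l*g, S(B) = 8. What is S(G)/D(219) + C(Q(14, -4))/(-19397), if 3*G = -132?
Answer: -1444957/2269449 ≈ -0.63670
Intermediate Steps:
G = -44 (G = (⅓)*(-132) = -44)
Q(l, g) = 5/3 - g*l/3 (Q(l, g) = 5/3 - l*g/3 = 5/3 - g*l/3)
D(X) = -13 (D(X) = -6 - 7 = -13)
S(G)/D(219) + C(Q(14, -4))/(-19397) = 8/(-13) + (5/3 - ⅓*(-4)*14)²/(-19397) = 8*(-1/13) + (5/3 + 56/3)²*(-1/19397) = -8/13 + (61/3)²*(-1/19397) = -8/13 + (3721/9)*(-1/19397) = -8/13 - 3721/174573 = -1444957/2269449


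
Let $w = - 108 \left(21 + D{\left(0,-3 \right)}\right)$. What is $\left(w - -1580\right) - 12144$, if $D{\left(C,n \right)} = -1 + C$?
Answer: $-12724$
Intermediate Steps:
$w = -2160$ ($w = - 108 \left(21 + \left(-1 + 0\right)\right) = - 108 \left(21 - 1\right) = \left(-108\right) 20 = -2160$)
$\left(w - -1580\right) - 12144 = \left(-2160 - -1580\right) - 12144 = \left(-2160 + \left(-9068 + 10648\right)\right) - 12144 = \left(-2160 + 1580\right) - 12144 = -580 - 12144 = -12724$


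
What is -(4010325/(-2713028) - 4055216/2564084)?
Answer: 5321181180337/1739107921588 ≈ 3.0597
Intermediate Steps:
-(4010325/(-2713028) - 4055216/2564084) = -(4010325*(-1/2713028) - 4055216*1/2564084) = -(-4010325/2713028 - 1013804/641021) = -1*(-5321181180337/1739107921588) = 5321181180337/1739107921588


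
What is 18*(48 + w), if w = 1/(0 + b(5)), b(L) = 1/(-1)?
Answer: 846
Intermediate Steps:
b(L) = -1
w = -1 (w = 1/(0 - 1) = 1/(-1) = -1)
18*(48 + w) = 18*(48 - 1) = 18*47 = 846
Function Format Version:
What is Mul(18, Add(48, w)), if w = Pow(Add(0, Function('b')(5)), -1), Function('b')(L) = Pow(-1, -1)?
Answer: 846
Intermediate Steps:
Function('b')(L) = -1
w = -1 (w = Pow(Add(0, -1), -1) = Pow(-1, -1) = -1)
Mul(18, Add(48, w)) = Mul(18, Add(48, -1)) = Mul(18, 47) = 846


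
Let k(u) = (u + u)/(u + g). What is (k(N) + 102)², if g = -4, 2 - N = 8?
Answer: 266256/25 ≈ 10650.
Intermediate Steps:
N = -6 (N = 2 - 1*8 = 2 - 8 = -6)
k(u) = 2*u/(-4 + u) (k(u) = (u + u)/(u - 4) = (2*u)/(-4 + u) = 2*u/(-4 + u))
(k(N) + 102)² = (2*(-6)/(-4 - 6) + 102)² = (2*(-6)/(-10) + 102)² = (2*(-6)*(-⅒) + 102)² = (6/5 + 102)² = (516/5)² = 266256/25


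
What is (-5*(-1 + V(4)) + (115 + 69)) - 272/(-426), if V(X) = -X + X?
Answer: 40393/213 ≈ 189.64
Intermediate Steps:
V(X) = 0
(-5*(-1 + V(4)) + (115 + 69)) - 272/(-426) = (-5*(-1 + 0) + (115 + 69)) - 272/(-426) = (-5*(-1) + 184) - 272*(-1/426) = (5 + 184) + 136/213 = 189 + 136/213 = 40393/213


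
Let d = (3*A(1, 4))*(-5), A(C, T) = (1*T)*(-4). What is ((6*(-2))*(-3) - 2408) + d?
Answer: -2132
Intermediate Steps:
A(C, T) = -4*T (A(C, T) = T*(-4) = -4*T)
d = 240 (d = (3*(-4*4))*(-5) = (3*(-16))*(-5) = -48*(-5) = 240)
((6*(-2))*(-3) - 2408) + d = ((6*(-2))*(-3) - 2408) + 240 = (-12*(-3) - 2408) + 240 = (36 - 2408) + 240 = -2372 + 240 = -2132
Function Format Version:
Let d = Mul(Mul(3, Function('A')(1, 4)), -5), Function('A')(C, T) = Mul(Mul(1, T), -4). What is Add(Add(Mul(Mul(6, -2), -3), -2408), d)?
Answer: -2132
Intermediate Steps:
Function('A')(C, T) = Mul(-4, T) (Function('A')(C, T) = Mul(T, -4) = Mul(-4, T))
d = 240 (d = Mul(Mul(3, Mul(-4, 4)), -5) = Mul(Mul(3, -16), -5) = Mul(-48, -5) = 240)
Add(Add(Mul(Mul(6, -2), -3), -2408), d) = Add(Add(Mul(Mul(6, -2), -3), -2408), 240) = Add(Add(Mul(-12, -3), -2408), 240) = Add(Add(36, -2408), 240) = Add(-2372, 240) = -2132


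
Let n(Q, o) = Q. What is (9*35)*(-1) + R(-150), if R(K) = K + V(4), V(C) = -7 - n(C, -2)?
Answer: -476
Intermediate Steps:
V(C) = -7 - C
R(K) = -11 + K (R(K) = K + (-7 - 1*4) = K + (-7 - 4) = K - 11 = -11 + K)
(9*35)*(-1) + R(-150) = (9*35)*(-1) + (-11 - 150) = 315*(-1) - 161 = -315 - 161 = -476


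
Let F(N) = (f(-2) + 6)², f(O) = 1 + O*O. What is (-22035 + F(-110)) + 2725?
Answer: -19189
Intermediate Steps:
f(O) = 1 + O²
F(N) = 121 (F(N) = ((1 + (-2)²) + 6)² = ((1 + 4) + 6)² = (5 + 6)² = 11² = 121)
(-22035 + F(-110)) + 2725 = (-22035 + 121) + 2725 = -21914 + 2725 = -19189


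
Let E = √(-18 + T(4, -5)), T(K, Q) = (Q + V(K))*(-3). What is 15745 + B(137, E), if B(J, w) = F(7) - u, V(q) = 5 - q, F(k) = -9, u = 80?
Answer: 15656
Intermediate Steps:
T(K, Q) = -15 - 3*Q + 3*K (T(K, Q) = (Q + (5 - K))*(-3) = (5 + Q - K)*(-3) = -15 - 3*Q + 3*K)
E = I*√6 (E = √(-18 + (-15 - 3*(-5) + 3*4)) = √(-18 + (-15 + 15 + 12)) = √(-18 + 12) = √(-6) = I*√6 ≈ 2.4495*I)
B(J, w) = -89 (B(J, w) = -9 - 1*80 = -9 - 80 = -89)
15745 + B(137, E) = 15745 - 89 = 15656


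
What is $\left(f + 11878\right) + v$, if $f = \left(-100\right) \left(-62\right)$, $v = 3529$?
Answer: $21607$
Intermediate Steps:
$f = 6200$
$\left(f + 11878\right) + v = \left(6200 + 11878\right) + 3529 = 18078 + 3529 = 21607$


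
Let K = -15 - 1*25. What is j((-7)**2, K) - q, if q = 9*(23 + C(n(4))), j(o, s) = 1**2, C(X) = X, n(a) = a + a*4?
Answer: -386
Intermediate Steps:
n(a) = 5*a (n(a) = a + 4*a = 5*a)
K = -40 (K = -15 - 25 = -40)
j(o, s) = 1
q = 387 (q = 9*(23 + 5*4) = 9*(23 + 20) = 9*43 = 387)
j((-7)**2, K) - q = 1 - 1*387 = 1 - 387 = -386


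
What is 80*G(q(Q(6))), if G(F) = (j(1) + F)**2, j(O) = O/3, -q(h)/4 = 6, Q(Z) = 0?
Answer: 403280/9 ≈ 44809.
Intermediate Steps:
q(h) = -24 (q(h) = -4*6 = -24)
j(O) = O/3 (j(O) = O*(1/3) = O/3)
G(F) = (1/3 + F)**2 (G(F) = ((1/3)*1 + F)**2 = (1/3 + F)**2)
80*G(q(Q(6))) = 80*((1 + 3*(-24))**2/9) = 80*((1 - 72)**2/9) = 80*((1/9)*(-71)**2) = 80*((1/9)*5041) = 80*(5041/9) = 403280/9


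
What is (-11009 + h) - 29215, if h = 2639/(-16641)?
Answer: -669370223/16641 ≈ -40224.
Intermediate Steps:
h = -2639/16641 (h = 2639*(-1/16641) = -2639/16641 ≈ -0.15858)
(-11009 + h) - 29215 = (-11009 - 2639/16641) - 29215 = -183203408/16641 - 29215 = -669370223/16641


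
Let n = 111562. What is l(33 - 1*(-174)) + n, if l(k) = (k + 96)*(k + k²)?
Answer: 13157530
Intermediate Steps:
l(k) = (96 + k)*(k + k²)
l(33 - 1*(-174)) + n = (33 - 1*(-174))*(96 + (33 - 1*(-174))² + 97*(33 - 1*(-174))) + 111562 = (33 + 174)*(96 + (33 + 174)² + 97*(33 + 174)) + 111562 = 207*(96 + 207² + 97*207) + 111562 = 207*(96 + 42849 + 20079) + 111562 = 207*63024 + 111562 = 13045968 + 111562 = 13157530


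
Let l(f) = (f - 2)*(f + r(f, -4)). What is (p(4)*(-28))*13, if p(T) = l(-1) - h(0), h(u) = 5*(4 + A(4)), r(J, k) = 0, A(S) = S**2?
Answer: 35308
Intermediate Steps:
h(u) = 100 (h(u) = 5*(4 + 4**2) = 5*(4 + 16) = 5*20 = 100)
l(f) = f*(-2 + f) (l(f) = (f - 2)*(f + 0) = (-2 + f)*f = f*(-2 + f))
p(T) = -97 (p(T) = -(-2 - 1) - 1*100 = -1*(-3) - 100 = 3 - 100 = -97)
(p(4)*(-28))*13 = -97*(-28)*13 = 2716*13 = 35308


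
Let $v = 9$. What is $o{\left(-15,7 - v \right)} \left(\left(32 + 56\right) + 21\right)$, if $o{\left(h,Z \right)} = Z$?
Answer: $-218$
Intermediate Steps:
$o{\left(-15,7 - v \right)} \left(\left(32 + 56\right) + 21\right) = \left(7 - 9\right) \left(\left(32 + 56\right) + 21\right) = \left(7 - 9\right) \left(88 + 21\right) = \left(-2\right) 109 = -218$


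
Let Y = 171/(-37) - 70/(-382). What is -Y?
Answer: 31366/7067 ≈ 4.4384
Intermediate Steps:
Y = -31366/7067 (Y = 171*(-1/37) - 70*(-1/382) = -171/37 + 35/191 = -31366/7067 ≈ -4.4384)
-Y = -1*(-31366/7067) = 31366/7067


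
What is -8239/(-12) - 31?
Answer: 7867/12 ≈ 655.58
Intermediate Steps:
-8239/(-12) - 31 = -8239*(-1)/12 - 31 = -77*(-107/12) - 31 = 8239/12 - 31 = 7867/12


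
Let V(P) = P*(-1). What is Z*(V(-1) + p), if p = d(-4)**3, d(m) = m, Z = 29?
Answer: -1827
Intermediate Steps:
p = -64 (p = (-4)**3 = -64)
V(P) = -P
Z*(V(-1) + p) = 29*(-1*(-1) - 64) = 29*(1 - 64) = 29*(-63) = -1827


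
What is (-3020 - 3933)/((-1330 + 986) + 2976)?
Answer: -6953/2632 ≈ -2.6417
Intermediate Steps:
(-3020 - 3933)/((-1330 + 986) + 2976) = -6953/(-344 + 2976) = -6953/2632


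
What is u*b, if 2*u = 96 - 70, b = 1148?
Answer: 14924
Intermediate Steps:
u = 13 (u = (96 - 70)/2 = (½)*26 = 13)
u*b = 13*1148 = 14924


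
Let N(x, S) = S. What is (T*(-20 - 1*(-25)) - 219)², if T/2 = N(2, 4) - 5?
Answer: 52441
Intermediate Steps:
T = -2 (T = 2*(4 - 5) = 2*(-1) = -2)
(T*(-20 - 1*(-25)) - 219)² = (-2*(-20 - 1*(-25)) - 219)² = (-2*(-20 + 25) - 219)² = (-2*5 - 219)² = (-10 - 219)² = (-229)² = 52441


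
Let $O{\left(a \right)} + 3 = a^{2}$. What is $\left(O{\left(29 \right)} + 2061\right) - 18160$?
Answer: $-15261$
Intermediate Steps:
$O{\left(a \right)} = -3 + a^{2}$
$\left(O{\left(29 \right)} + 2061\right) - 18160 = \left(\left(-3 + 29^{2}\right) + 2061\right) - 18160 = \left(\left(-3 + 841\right) + 2061\right) - 18160 = \left(838 + 2061\right) - 18160 = 2899 - 18160 = -15261$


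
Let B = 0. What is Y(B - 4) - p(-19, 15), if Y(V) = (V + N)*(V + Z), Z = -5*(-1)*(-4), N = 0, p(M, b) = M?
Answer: 115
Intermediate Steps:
Z = -20 (Z = 5*(-4) = -20)
Y(V) = V*(-20 + V) (Y(V) = (V + 0)*(V - 20) = V*(-20 + V))
Y(B - 4) - p(-19, 15) = (0 - 4)*(-20 + (0 - 4)) - 1*(-19) = -4*(-20 - 4) + 19 = -4*(-24) + 19 = 96 + 19 = 115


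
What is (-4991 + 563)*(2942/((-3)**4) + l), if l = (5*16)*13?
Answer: -14297848/3 ≈ -4.7660e+6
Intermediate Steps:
l = 1040 (l = 80*13 = 1040)
(-4991 + 563)*(2942/((-3)**4) + l) = (-4991 + 563)*(2942/((-3)**4) + 1040) = -4428*(2942/81 + 1040) = -4428*87182/81 = -14297848/3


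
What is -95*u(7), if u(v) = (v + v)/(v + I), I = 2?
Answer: -1330/9 ≈ -147.78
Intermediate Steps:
u(v) = 2*v/(2 + v) (u(v) = (v + v)/(v + 2) = (2*v)/(2 + v) = 2*v/(2 + v))
-95*u(7) = -190*7/(2 + 7) = -190*7/9 = -95*14/9 = -1330/9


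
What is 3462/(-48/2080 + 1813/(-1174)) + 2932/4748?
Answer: -156750092471/70986161 ≈ -2208.2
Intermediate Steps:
3462/(-48/2080 + 1813/(-1174)) + 2932/4748 = 3462/(-48*1/2080 + 1813*(-1/1174)) + 2932*(1/4748) = 3462/(-3/130 - 1813/1174) + 733/1187 = 3462/(-59803/38155) + 733/1187 = 3462*(-38155/59803) + 733/1187 = -132092610/59803 + 733/1187 = -156750092471/70986161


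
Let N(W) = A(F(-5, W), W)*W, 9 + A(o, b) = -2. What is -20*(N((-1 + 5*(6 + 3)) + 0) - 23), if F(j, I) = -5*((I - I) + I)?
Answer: 10140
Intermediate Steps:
F(j, I) = -5*I (F(j, I) = -5*(0 + I) = -5*I)
A(o, b) = -11 (A(o, b) = -9 - 2 = -11)
N(W) = -11*W
-20*(N((-1 + 5*(6 + 3)) + 0) - 23) = -20*(-11*((-1 + 5*(6 + 3)) + 0) - 23) = -20*(-11*((-1 + 5*9) + 0) - 23) = -20*(-11*((-1 + 45) + 0) - 23) = -20*(-11*(44 + 0) - 23) = -20*(-11*44 - 23) = -20*(-484 - 23) = -20*(-507) = 10140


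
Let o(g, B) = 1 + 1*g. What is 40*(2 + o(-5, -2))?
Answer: -80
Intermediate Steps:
o(g, B) = 1 + g
40*(2 + o(-5, -2)) = 40*(2 + (1 - 5)) = 40*(2 - 4) = 40*(-2) = -80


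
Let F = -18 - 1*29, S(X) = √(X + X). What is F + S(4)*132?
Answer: -47 + 264*√2 ≈ 326.35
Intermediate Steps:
S(X) = √2*√X (S(X) = √(2*X) = √2*√X)
F = -47 (F = -18 - 29 = -47)
F + S(4)*132 = -47 + (√2*√4)*132 = -47 + (√2*2)*132 = -47 + (2*√2)*132 = -47 + 264*√2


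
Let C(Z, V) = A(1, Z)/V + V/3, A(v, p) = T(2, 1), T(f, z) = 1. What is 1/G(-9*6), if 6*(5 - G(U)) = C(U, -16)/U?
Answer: 15552/77501 ≈ 0.20067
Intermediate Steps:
A(v, p) = 1
C(Z, V) = 1/V + V/3
G(U) = 5 + 259/(288*U) (G(U) = 5 - (1/(-16) + (1/3)*(-16))/(6*U) = 5 - (-1/16 - 16/3)/(6*U) = 5 - (-259)/(288*U) = 5 + 259/(288*U))
1/G(-9*6) = 1/(5 + 259/(288*((-9*6)))) = 1/(5 + (259/288)/(-54)) = 1/(5 + (259/288)*(-1/54)) = 1/(5 - 259/15552) = 1/(77501/15552) = 15552/77501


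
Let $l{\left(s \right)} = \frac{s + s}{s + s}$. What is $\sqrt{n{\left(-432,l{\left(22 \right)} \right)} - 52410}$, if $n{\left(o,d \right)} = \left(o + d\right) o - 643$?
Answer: $\sqrt{133139} \approx 364.88$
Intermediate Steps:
$l{\left(s \right)} = 1$ ($l{\left(s \right)} = \frac{2 s}{2 s} = 2 s \frac{1}{2 s} = 1$)
$n{\left(o,d \right)} = -643 + o \left(d + o\right)$ ($n{\left(o,d \right)} = \left(d + o\right) o - 643 = o \left(d + o\right) - 643 = -643 + o \left(d + o\right)$)
$\sqrt{n{\left(-432,l{\left(22 \right)} \right)} - 52410} = \sqrt{\left(-643 + \left(-432\right)^{2} + 1 \left(-432\right)\right) - 52410} = \sqrt{\left(-643 + 186624 - 432\right) - 52410} = \sqrt{185549 - 52410} = \sqrt{133139}$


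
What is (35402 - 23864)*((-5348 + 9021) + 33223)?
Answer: 425706048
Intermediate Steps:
(35402 - 23864)*((-5348 + 9021) + 33223) = 11538*(3673 + 33223) = 11538*36896 = 425706048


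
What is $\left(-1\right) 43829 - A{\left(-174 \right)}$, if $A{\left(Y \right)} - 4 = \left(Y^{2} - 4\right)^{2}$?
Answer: $-916437817$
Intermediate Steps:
$A{\left(Y \right)} = 4 + \left(-4 + Y^{2}\right)^{2}$ ($A{\left(Y \right)} = 4 + \left(Y^{2} - 4\right)^{2} = 4 + \left(-4 + Y^{2}\right)^{2}$)
$\left(-1\right) 43829 - A{\left(-174 \right)} = \left(-1\right) 43829 - \left(4 + \left(-4 + \left(-174\right)^{2}\right)^{2}\right) = -43829 - \left(4 + \left(-4 + 30276\right)^{2}\right) = -43829 - \left(4 + 30272^{2}\right) = -43829 - \left(4 + 916393984\right) = -43829 - 916393988 = -916437817$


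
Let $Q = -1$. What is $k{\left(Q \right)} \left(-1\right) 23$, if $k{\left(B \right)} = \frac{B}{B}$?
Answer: $-23$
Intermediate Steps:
$k{\left(B \right)} = 1$
$k{\left(Q \right)} \left(-1\right) 23 = 1 \left(-1\right) 23 = \left(-1\right) 23 = -23$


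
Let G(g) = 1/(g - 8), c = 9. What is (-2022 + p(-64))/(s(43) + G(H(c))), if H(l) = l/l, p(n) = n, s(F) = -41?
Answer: 7301/144 ≈ 50.701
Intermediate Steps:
H(l) = 1
G(g) = 1/(-8 + g)
(-2022 + p(-64))/(s(43) + G(H(c))) = (-2022 - 64)/(-41 + 1/(-8 + 1)) = -2086/(-41 + 1/(-7)) = -2086/(-41 - ⅐) = -2086/(-288/7) = -2086*(-7/288) = 7301/144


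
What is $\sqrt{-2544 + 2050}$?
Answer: $i \sqrt{494} \approx 22.226 i$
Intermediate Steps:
$\sqrt{-2544 + 2050} = \sqrt{-494} = i \sqrt{494}$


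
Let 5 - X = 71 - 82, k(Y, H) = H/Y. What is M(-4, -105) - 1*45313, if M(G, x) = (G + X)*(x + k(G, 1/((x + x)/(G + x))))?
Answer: -3260219/70 ≈ -46575.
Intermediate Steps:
X = 16 (X = 5 - (71 - 82) = 5 - 1*(-11) = 5 + 11 = 16)
M(G, x) = (16 + G)*(x + (G + x)/(2*G*x)) (M(G, x) = (G + 16)*(x + 1/((((x + x)/(G + x)))*G)) = (16 + G)*(x + 1/((((2*x)/(G + x)))*G)) = (16 + G)*(x + 1/(((2*x/(G + x)))*G)) = (16 + G)*(x + ((G + x)/(2*x))/G) = (16 + G)*(x + (G + x)/(2*G*x)))
M(-4, -105) - 1*45313 = (½ + 8/(-4) + 8/(-105) + 16*(-105) - 4*(-105) + (½)*(-4)/(-105)) - 1*45313 = (½ + 8*(-¼) + 8*(-1/105) - 1680 + 420 + (½)*(-4)*(-1/105)) - 45313 = (½ - 2 - 8/105 - 1680 + 420 + 2/105) - 45313 = -88309/70 - 45313 = -3260219/70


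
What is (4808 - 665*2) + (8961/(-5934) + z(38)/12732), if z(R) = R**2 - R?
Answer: 10944292609/3147987 ≈ 3476.6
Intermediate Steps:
(4808 - 665*2) + (8961/(-5934) + z(38)/12732) = (4808 - 665*2) + (8961/(-5934) + (38*(-1 + 38))/12732) = (4808 - 1330) + (8961*(-1/5934) + (38*37)*(1/12732)) = 3478 + (-2987/1978 + 1406*(1/12732)) = 3478 + (-2987/1978 + 703/6366) = 3478 - 4406177/3147987 = 10944292609/3147987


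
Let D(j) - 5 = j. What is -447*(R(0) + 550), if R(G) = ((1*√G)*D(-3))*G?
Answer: -245850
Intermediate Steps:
D(j) = 5 + j
R(G) = 2*G^(3/2) (R(G) = ((1*√G)*(5 - 3))*G = (√G*2)*G = (2*√G)*G = 2*G^(3/2))
-447*(R(0) + 550) = -447*(2*0^(3/2) + 550) = -447*(2*0 + 550) = -447*(0 + 550) = -447*550 = -245850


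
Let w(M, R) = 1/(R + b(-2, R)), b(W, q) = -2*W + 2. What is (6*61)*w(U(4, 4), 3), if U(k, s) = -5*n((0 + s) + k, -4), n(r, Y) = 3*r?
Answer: 122/3 ≈ 40.667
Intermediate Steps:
b(W, q) = 2 - 2*W
U(k, s) = -15*k - 15*s (U(k, s) = -15*((0 + s) + k) = -15*(s + k) = -15*(k + s) = -5*(3*k + 3*s) = -15*k - 15*s)
w(M, R) = 1/(6 + R) (w(M, R) = 1/(R + (2 - 2*(-2))) = 1/(R + (2 + 4)) = 1/(R + 6) = 1/(6 + R))
(6*61)*w(U(4, 4), 3) = (6*61)/(6 + 3) = 366/9 = 366*(⅑) = 122/3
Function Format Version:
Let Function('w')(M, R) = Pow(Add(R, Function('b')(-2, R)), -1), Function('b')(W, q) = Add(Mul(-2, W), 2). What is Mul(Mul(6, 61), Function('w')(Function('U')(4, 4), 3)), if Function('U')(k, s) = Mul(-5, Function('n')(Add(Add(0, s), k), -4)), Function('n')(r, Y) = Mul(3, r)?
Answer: Rational(122, 3) ≈ 40.667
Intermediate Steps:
Function('b')(W, q) = Add(2, Mul(-2, W))
Function('U')(k, s) = Add(Mul(-15, k), Mul(-15, s)) (Function('U')(k, s) = Mul(-5, Mul(3, Add(Add(0, s), k))) = Mul(-5, Mul(3, Add(s, k))) = Mul(-5, Mul(3, Add(k, s))) = Mul(-5, Add(Mul(3, k), Mul(3, s))) = Add(Mul(-15, k), Mul(-15, s)))
Function('w')(M, R) = Pow(Add(6, R), -1) (Function('w')(M, R) = Pow(Add(R, Add(2, Mul(-2, -2))), -1) = Pow(Add(R, Add(2, 4)), -1) = Pow(Add(R, 6), -1) = Pow(Add(6, R), -1))
Mul(Mul(6, 61), Function('w')(Function('U')(4, 4), 3)) = Mul(Mul(6, 61), Pow(Add(6, 3), -1)) = Mul(366, Pow(9, -1)) = Mul(366, Rational(1, 9)) = Rational(122, 3)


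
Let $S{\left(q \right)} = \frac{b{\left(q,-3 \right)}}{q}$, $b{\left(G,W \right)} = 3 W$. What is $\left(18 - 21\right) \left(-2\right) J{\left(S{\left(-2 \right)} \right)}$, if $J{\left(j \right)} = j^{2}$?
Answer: $\frac{243}{2} \approx 121.5$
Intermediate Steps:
$S{\left(q \right)} = - \frac{9}{q}$ ($S{\left(q \right)} = \frac{3 \left(-3\right)}{q} = - \frac{9}{q}$)
$\left(18 - 21\right) \left(-2\right) J{\left(S{\left(-2 \right)} \right)} = \left(18 - 21\right) \left(-2\right) \left(- \frac{9}{-2}\right)^{2} = \left(-3\right) \left(-2\right) \left(\left(-9\right) \left(- \frac{1}{2}\right)\right)^{2} = 6 \left(\frac{9}{2}\right)^{2} = 6 \cdot \frac{81}{4} = \frac{243}{2}$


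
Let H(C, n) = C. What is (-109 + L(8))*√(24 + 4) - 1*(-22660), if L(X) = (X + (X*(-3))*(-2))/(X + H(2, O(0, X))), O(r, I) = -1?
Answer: 22660 - 1034*√7/5 ≈ 22113.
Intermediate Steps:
L(X) = 7*X/(2 + X) (L(X) = (X + (X*(-3))*(-2))/(X + 2) = (X - 3*X*(-2))/(2 + X) = (X + 6*X)/(2 + X) = (7*X)/(2 + X) = 7*X/(2 + X))
(-109 + L(8))*√(24 + 4) - 1*(-22660) = (-109 + 7*8/(2 + 8))*√(24 + 4) - 1*(-22660) = (-109 + 7*8/10)*√28 + 22660 = (-109 + 7*8*(⅒))*(2*√7) + 22660 = (-109 + 28/5)*(2*√7) + 22660 = -1034*√7/5 + 22660 = 22660 - 1034*√7/5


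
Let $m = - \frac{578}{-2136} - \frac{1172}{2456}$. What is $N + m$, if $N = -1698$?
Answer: $- \frac{556801187}{327876} \approx -1698.2$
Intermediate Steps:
$m = - \frac{67739}{327876}$ ($m = \left(-578\right) \left(- \frac{1}{2136}\right) - \frac{293}{614} = \frac{289}{1068} - \frac{293}{614} = - \frac{67739}{327876} \approx -0.2066$)
$N + m = -1698 - \frac{67739}{327876} = - \frac{556801187}{327876}$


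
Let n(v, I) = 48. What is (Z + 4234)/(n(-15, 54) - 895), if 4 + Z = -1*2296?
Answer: -1934/847 ≈ -2.2834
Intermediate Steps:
Z = -2300 (Z = -4 - 1*2296 = -4 - 2296 = -2300)
(Z + 4234)/(n(-15, 54) - 895) = (-2300 + 4234)/(48 - 895) = 1934/(-847) = 1934*(-1/847) = -1934/847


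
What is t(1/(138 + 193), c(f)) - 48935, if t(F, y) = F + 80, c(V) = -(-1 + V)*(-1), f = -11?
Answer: -16171004/331 ≈ -48855.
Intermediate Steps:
c(V) = -1 + V (c(V) = -(1 - V) = -1 + V)
t(F, y) = 80 + F
t(1/(138 + 193), c(f)) - 48935 = (80 + 1/(138 + 193)) - 48935 = (80 + 1/331) - 48935 = 26481/331 - 48935 = -16171004/331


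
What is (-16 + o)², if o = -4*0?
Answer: 256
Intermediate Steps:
o = 0
(-16 + o)² = (-16 + 0)² = (-16)² = 256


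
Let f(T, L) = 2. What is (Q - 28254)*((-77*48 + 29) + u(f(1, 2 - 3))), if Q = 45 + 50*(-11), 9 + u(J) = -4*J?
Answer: 105948156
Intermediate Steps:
u(J) = -9 - 4*J
Q = -505 (Q = 45 - 550 = -505)
(Q - 28254)*((-77*48 + 29) + u(f(1, 2 - 3))) = (-505 - 28254)*((-77*48 + 29) + (-9 - 4*2)) = -28759*((-3696 + 29) + (-9 - 8)) = -28759*(-3667 - 17) = -28759*(-3684) = 105948156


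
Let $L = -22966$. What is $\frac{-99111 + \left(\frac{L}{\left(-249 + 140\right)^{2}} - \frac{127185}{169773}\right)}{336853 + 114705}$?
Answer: $- \frac{33319922247191}{151804242600709} \approx -0.21949$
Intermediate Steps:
$\frac{-99111 + \left(\frac{L}{\left(-249 + 140\right)^{2}} - \frac{127185}{169773}\right)}{336853 + 114705} = \frac{-99111 - \left(\frac{42395}{56591} + \frac{22966}{\left(-249 + 140\right)^{2}}\right)}{336853 + 114705} = \frac{-99111 - \left(\frac{42395}{56591} + \frac{22966}{\left(-109\right)^{2}}\right)}{451558} = \left(-99111 - \left(\frac{42395}{56591} + \frac{22966}{11881}\right)\right) \frac{1}{451558} = \left(-99111 - \frac{1803363901}{672357671}\right) \frac{1}{451558} = \left(- \frac{66639844494382}{672357671}\right) \frac{1}{451558} = - \frac{33319922247191}{151804242600709}$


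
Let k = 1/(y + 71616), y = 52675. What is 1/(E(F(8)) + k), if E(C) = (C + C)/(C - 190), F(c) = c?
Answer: -11310481/994237 ≈ -11.376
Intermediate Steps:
k = 1/124291 (k = 1/(52675 + 71616) = 1/124291 ≈ 8.0456e-6)
E(C) = 2*C/(-190 + C) (E(C) = (2*C)/(-190 + C) = 2*C/(-190 + C))
1/(E(F(8)) + k) = 1/(2*8/(-190 + 8) + 1/124291) = 1/(2*8/(-182) + 1/124291) = 1/(2*8*(-1/182) + 1/124291) = 1/(-8/91 + 1/124291) = 1/(-994237/11310481) = -11310481/994237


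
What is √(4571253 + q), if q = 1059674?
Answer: √5630927 ≈ 2373.0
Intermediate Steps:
√(4571253 + q) = √(4571253 + 1059674) = √5630927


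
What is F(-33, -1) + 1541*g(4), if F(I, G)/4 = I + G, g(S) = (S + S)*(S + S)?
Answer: 98488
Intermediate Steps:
g(S) = 4*S² (g(S) = (2*S)*(2*S) = 4*S²)
F(I, G) = 4*G + 4*I (F(I, G) = 4*(I + G) = 4*(G + I) = 4*G + 4*I)
F(-33, -1) + 1541*g(4) = (4*(-1) + 4*(-33)) + 1541*(4*4²) = (-4 - 132) + 1541*(4*16) = -136 + 1541*64 = -136 + 98624 = 98488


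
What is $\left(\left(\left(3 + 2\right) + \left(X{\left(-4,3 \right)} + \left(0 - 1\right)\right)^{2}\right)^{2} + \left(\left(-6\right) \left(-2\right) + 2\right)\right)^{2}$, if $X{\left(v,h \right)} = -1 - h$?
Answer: $835396$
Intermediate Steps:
$\left(\left(\left(3 + 2\right) + \left(X{\left(-4,3 \right)} + \left(0 - 1\right)\right)^{2}\right)^{2} + \left(\left(-6\right) \left(-2\right) + 2\right)\right)^{2} = \left(\left(\left(3 + 2\right) + \left(\left(-1 - 3\right) + \left(0 - 1\right)\right)^{2}\right)^{2} + \left(\left(-6\right) \left(-2\right) + 2\right)\right)^{2} = \left(\left(5 + \left(\left(-1 - 3\right) - 1\right)^{2}\right)^{2} + \left(12 + 2\right)\right)^{2} = \left(\left(5 + \left(-4 - 1\right)^{2}\right)^{2} + 14\right)^{2} = \left(\left(5 + \left(-5\right)^{2}\right)^{2} + 14\right)^{2} = \left(\left(5 + 25\right)^{2} + 14\right)^{2} = \left(30^{2} + 14\right)^{2} = \left(900 + 14\right)^{2} = 914^{2} = 835396$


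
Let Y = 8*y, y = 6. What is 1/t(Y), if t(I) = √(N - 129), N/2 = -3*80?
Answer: -I*√609/609 ≈ -0.040522*I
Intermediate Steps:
N = -480 (N = 2*(-3*80) = 2*(-240) = -480)
Y = 48 (Y = 8*6 = 48)
t(I) = I*√609 (t(I) = √(-480 - 129) = √(-609) = I*√609)
1/t(Y) = 1/(I*√609) = -I*√609/609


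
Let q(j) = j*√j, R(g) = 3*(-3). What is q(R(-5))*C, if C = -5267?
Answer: 142209*I ≈ 1.4221e+5*I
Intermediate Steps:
R(g) = -9
q(j) = j^(3/2)
q(R(-5))*C = (-9)^(3/2)*(-5267) = -27*I*(-5267) = 142209*I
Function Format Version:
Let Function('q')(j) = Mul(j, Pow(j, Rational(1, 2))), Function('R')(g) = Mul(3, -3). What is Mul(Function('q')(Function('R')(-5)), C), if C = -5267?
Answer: Mul(142209, I) ≈ Mul(1.4221e+5, I)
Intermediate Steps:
Function('R')(g) = -9
Function('q')(j) = Pow(j, Rational(3, 2))
Mul(Function('q')(Function('R')(-5)), C) = Mul(Pow(-9, Rational(3, 2)), -5267) = Mul(Mul(-27, I), -5267) = Mul(142209, I)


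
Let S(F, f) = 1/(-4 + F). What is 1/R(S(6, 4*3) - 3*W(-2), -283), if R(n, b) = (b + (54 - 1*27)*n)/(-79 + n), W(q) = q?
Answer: 29/43 ≈ 0.67442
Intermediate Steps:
R(n, b) = (b + 27*n)/(-79 + n) (R(n, b) = (b + (54 - 27)*n)/(-79 + n) = (b + 27*n)/(-79 + n))
1/R(S(6, 4*3) - 3*W(-2), -283) = 1/((-283 + 27*(1/(-4 + 6) - 3*(-2)))/(-79 + (1/(-4 + 6) - 3*(-2)))) = 1/((-283 + 27*(1/2 + 6))/(-79 + (1/2 + 6))) = 1/((-283 + 27*(½ + 6))/(-79 + (½ + 6))) = 1/((-283 + 27*(13/2))/(-79 + 13/2)) = 1/((-283 + 351/2)/(-145/2)) = 1/(-2/145*(-215/2)) = 1/(43/29) = 29/43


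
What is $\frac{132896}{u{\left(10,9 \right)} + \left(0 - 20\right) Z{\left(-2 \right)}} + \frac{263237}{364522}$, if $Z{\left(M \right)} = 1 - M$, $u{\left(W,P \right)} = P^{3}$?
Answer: $\frac{48619621265}{243865218} \approx 199.37$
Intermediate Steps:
$\frac{132896}{u{\left(10,9 \right)} + \left(0 - 20\right) Z{\left(-2 \right)}} + \frac{263237}{364522} = \frac{132896}{9^{3} + \left(0 - 20\right) \left(1 - -2\right)} + \frac{263237}{364522} = \frac{132896}{729 - 20 \left(1 + 2\right)} + 263237 \cdot \frac{1}{364522} = \frac{132896}{729 - 60} + \frac{263237}{364522} = \frac{132896}{669} + \frac{263237}{364522} = \frac{48619621265}{243865218}$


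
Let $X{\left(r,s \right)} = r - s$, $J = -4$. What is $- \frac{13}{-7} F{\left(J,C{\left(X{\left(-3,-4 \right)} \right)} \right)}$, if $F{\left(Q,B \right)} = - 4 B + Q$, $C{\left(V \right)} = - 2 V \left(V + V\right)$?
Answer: $\frac{156}{7} \approx 22.286$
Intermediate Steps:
$C{\left(V \right)} = - 4 V^{2}$ ($C{\left(V \right)} = - 2 V 2 V = - 4 V^{2}$)
$F{\left(Q,B \right)} = Q - 4 B$
$- \frac{13}{-7} F{\left(J,C{\left(X{\left(-3,-4 \right)} \right)} \right)} = - \frac{13}{-7} \left(-4 - 4 \left(- 4 \left(-3 - -4\right)^{2}\right)\right) = \left(-13\right) \left(- \frac{1}{7}\right) \left(-4 - 4 \left(- 4 \left(-3 + 4\right)^{2}\right)\right) = \frac{13 \left(-4 - 4 \left(- 4 \cdot 1^{2}\right)\right)}{7} = \frac{13 \left(-4 - 4 \left(\left(-4\right) 1\right)\right)}{7} = \frac{13 \left(-4 - -16\right)}{7} = \frac{13 \left(-4 + 16\right)}{7} = \frac{13}{7} \cdot 12 = \frac{156}{7}$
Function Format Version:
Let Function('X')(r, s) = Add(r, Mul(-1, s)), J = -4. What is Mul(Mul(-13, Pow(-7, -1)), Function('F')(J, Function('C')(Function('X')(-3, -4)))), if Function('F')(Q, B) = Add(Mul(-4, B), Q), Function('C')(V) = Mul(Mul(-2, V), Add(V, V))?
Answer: Rational(156, 7) ≈ 22.286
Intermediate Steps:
Function('C')(V) = Mul(-4, Pow(V, 2)) (Function('C')(V) = Mul(Mul(-2, V), Mul(2, V)) = Mul(-4, Pow(V, 2)))
Function('F')(Q, B) = Add(Q, Mul(-4, B))
Mul(Mul(-13, Pow(-7, -1)), Function('F')(J, Function('C')(Function('X')(-3, -4)))) = Mul(Mul(-13, Pow(-7, -1)), Add(-4, Mul(-4, Mul(-4, Pow(Add(-3, Mul(-1, -4)), 2))))) = Mul(Mul(-13, Rational(-1, 7)), Add(-4, Mul(-4, Mul(-4, Pow(Add(-3, 4), 2))))) = Mul(Rational(13, 7), Add(-4, Mul(-4, Mul(-4, Pow(1, 2))))) = Mul(Rational(13, 7), Add(-4, Mul(-4, Mul(-4, 1)))) = Mul(Rational(13, 7), Add(-4, Mul(-4, -4))) = Mul(Rational(13, 7), Add(-4, 16)) = Mul(Rational(13, 7), 12) = Rational(156, 7)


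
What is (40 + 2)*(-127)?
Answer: -5334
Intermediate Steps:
(40 + 2)*(-127) = 42*(-127) = -5334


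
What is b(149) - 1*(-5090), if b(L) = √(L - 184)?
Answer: 5090 + I*√35 ≈ 5090.0 + 5.9161*I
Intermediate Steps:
b(L) = √(-184 + L)
b(149) - 1*(-5090) = √(-184 + 149) - 1*(-5090) = √(-35) + 5090 = I*√35 + 5090 = 5090 + I*√35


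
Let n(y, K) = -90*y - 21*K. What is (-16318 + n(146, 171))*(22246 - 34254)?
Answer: 396852392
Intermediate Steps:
(-16318 + n(146, 171))*(22246 - 34254) = (-16318 + (-90*146 - 21*171))*(22246 - 34254) = (-16318 + (-13140 - 3591))*(-12008) = (-16318 - 16731)*(-12008) = -33049*(-12008) = 396852392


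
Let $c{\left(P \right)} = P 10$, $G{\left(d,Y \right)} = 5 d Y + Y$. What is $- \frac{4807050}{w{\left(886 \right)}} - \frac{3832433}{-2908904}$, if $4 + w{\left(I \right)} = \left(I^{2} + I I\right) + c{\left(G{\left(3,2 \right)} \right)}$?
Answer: $- \frac{663762231153}{380656268536} \approx -1.7437$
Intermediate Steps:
$G{\left(d,Y \right)} = Y + 5 Y d$ ($G{\left(d,Y \right)} = 5 Y d + Y = Y + 5 Y d$)
$c{\left(P \right)} = 10 P$
$w{\left(I \right)} = 316 + 2 I^{2}$ ($w{\left(I \right)} = -4 + \left(\left(I^{2} + I I\right) + 10 \cdot 2 \left(1 + 5 \cdot 3\right)\right) = -4 + \left(\left(I^{2} + I^{2}\right) + 10 \cdot 2 \left(1 + 15\right)\right) = -4 + \left(2 I^{2} + 10 \cdot 2 \cdot 16\right) = -4 + \left(2 I^{2} + 10 \cdot 32\right) = -4 + \left(2 I^{2} + 320\right) = -4 + \left(320 + 2 I^{2}\right) = 316 + 2 I^{2}$)
$- \frac{4807050}{w{\left(886 \right)}} - \frac{3832433}{-2908904} = - \frac{4807050}{316 + 2 \cdot 886^{2}} - \frac{3832433}{-2908904} = - \frac{4807050}{316 + 2 \cdot 784996} - - \frac{3832433}{2908904} = - \frac{4807050}{316 + 1569992} + \frac{3832433}{2908904} = - \frac{4807050}{1570308} + \frac{3832433}{2908904} = \left(-4807050\right) \frac{1}{1570308} + \frac{3832433}{2908904} = - \frac{801175}{261718} + \frac{3832433}{2908904} = - \frac{663762231153}{380656268536}$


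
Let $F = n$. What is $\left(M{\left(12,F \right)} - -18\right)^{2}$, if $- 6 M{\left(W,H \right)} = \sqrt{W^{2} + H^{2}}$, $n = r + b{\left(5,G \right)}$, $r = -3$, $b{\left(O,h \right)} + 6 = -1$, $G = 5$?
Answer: $\frac{\left(54 - \sqrt{61}\right)^{2}}{9} \approx 237.05$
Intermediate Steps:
$b{\left(O,h \right)} = -7$ ($b{\left(O,h \right)} = -6 - 1 = -7$)
$n = -10$ ($n = -3 - 7 = -10$)
$F = -10$
$M{\left(W,H \right)} = - \frac{\sqrt{H^{2} + W^{2}}}{6}$ ($M{\left(W,H \right)} = - \frac{\sqrt{W^{2} + H^{2}}}{6} = - \frac{\sqrt{H^{2} + W^{2}}}{6}$)
$\left(M{\left(12,F \right)} - -18\right)^{2} = \left(- \frac{\sqrt{\left(-10\right)^{2} + 12^{2}}}{6} - -18\right)^{2} = \left(- \frac{\sqrt{100 + 144}}{6} + 18\right)^{2} = \left(- \frac{\sqrt{244}}{6} + 18\right)^{2} = \left(- \frac{2 \sqrt{61}}{6} + 18\right)^{2} = \left(- \frac{\sqrt{61}}{3} + 18\right)^{2} = \left(18 - \frac{\sqrt{61}}{3}\right)^{2}$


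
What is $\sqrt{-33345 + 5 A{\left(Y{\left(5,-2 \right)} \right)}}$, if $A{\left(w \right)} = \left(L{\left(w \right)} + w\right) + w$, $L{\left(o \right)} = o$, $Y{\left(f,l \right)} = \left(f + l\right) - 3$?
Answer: $3 i \sqrt{3705} \approx 182.61 i$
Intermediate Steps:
$Y{\left(f,l \right)} = -3 + f + l$
$A{\left(w \right)} = 3 w$ ($A{\left(w \right)} = \left(w + w\right) + w = 2 w + w = 3 w$)
$\sqrt{-33345 + 5 A{\left(Y{\left(5,-2 \right)} \right)}} = \sqrt{-33345 + 5 \cdot 3 \left(-3 + 5 - 2\right)} = \sqrt{-33345 + 5 \cdot 3 \cdot 0} = \sqrt{-33345 + 5 \cdot 0} = \sqrt{-33345 + 0} = \sqrt{-33345} = 3 i \sqrt{3705}$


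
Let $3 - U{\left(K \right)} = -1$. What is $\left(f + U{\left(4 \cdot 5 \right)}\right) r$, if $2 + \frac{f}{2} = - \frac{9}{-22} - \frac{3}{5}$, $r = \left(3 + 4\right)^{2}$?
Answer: $- \frac{1029}{55} \approx -18.709$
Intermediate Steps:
$U{\left(K \right)} = 4$ ($U{\left(K \right)} = 3 - -1 = 3 + 1 = 4$)
$r = 49$ ($r = 7^{2} = 49$)
$f = - \frac{241}{55}$ ($f = -4 + 2 \left(- \frac{9}{-22} - \frac{3}{5}\right) = -4 + 2 \left(\left(-9\right) \left(- \frac{1}{22}\right) - \frac{3}{5}\right) = -4 + 2 \left(\frac{9}{22} - \frac{3}{5}\right) = -4 + 2 \left(- \frac{21}{110}\right) = -4 - \frac{21}{55} = - \frac{241}{55} \approx -4.3818$)
$\left(f + U{\left(4 \cdot 5 \right)}\right) r = \left(- \frac{241}{55} + 4\right) 49 = \left(- \frac{21}{55}\right) 49 = - \frac{1029}{55}$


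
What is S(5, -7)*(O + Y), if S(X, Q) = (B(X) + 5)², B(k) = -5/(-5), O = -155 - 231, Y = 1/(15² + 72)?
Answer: -458564/33 ≈ -13896.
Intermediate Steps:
Y = 1/297 (Y = 1/(225 + 72) = 1/297 ≈ 0.0033670)
O = -386
B(k) = 1 (B(k) = -5*(-⅕) = 1)
S(X, Q) = 36 (S(X, Q) = (1 + 5)² = 6² = 36)
S(5, -7)*(O + Y) = 36*(-386 + 1/297) = 36*(-114641/297) = -458564/33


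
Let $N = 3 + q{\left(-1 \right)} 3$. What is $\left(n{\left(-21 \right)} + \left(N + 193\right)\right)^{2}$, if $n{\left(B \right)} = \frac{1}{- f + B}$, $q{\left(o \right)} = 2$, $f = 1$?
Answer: $\frac{19740249}{484} \approx 40786.0$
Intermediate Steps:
$N = 9$ ($N = 3 + 2 \cdot 3 = 3 + 6 = 9$)
$n{\left(B \right)} = \frac{1}{-1 + B}$ ($n{\left(B \right)} = \frac{1}{\left(-1\right) 1 + B} = \frac{1}{-1 + B}$)
$\left(n{\left(-21 \right)} + \left(N + 193\right)\right)^{2} = \left(\frac{1}{-1 - 21} + \left(9 + 193\right)\right)^{2} = \left(\frac{1}{-22} + 202\right)^{2} = \left(- \frac{1}{22} + 202\right)^{2} = \left(\frac{4443}{22}\right)^{2} = \frac{19740249}{484}$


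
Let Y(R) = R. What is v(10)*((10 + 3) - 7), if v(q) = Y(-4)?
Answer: -24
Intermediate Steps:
v(q) = -4
v(10)*((10 + 3) - 7) = -4*((10 + 3) - 7) = -4*(13 - 7) = -4*6 = -24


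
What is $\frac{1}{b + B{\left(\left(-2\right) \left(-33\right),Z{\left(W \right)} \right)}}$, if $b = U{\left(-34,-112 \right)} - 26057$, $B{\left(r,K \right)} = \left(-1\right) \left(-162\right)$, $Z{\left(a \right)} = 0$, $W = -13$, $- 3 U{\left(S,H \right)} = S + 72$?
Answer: $- \frac{3}{77723} \approx -3.8599 \cdot 10^{-5}$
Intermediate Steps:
$U{\left(S,H \right)} = -24 - \frac{S}{3}$ ($U{\left(S,H \right)} = - \frac{S + 72}{3} = - \frac{72 + S}{3} = -24 - \frac{S}{3}$)
$B{\left(r,K \right)} = 162$
$b = - \frac{78209}{3}$ ($b = \left(-24 - - \frac{34}{3}\right) - 26057 = \left(-24 + \frac{34}{3}\right) - 26057 = - \frac{38}{3} - 26057 = - \frac{78209}{3} \approx -26070.0$)
$\frac{1}{b + B{\left(\left(-2\right) \left(-33\right),Z{\left(W \right)} \right)}} = \frac{1}{- \frac{78209}{3} + 162} = \frac{1}{- \frac{77723}{3}} = - \frac{3}{77723}$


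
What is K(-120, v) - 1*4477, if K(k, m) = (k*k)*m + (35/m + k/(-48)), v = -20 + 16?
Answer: -248333/4 ≈ -62083.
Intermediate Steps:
v = -4
K(k, m) = 35/m - k/48 + m*k**2 (K(k, m) = k**2*m + (35/m + k*(-1/48)) = m*k**2 + (35/m - k/48) = 35/m - k/48 + m*k**2)
K(-120, v) - 1*4477 = (35/(-4) - 1/48*(-120) - 4*(-120)**2) - 1*4477 = (35*(-1/4) + 5/2 - 4*14400) - 4477 = (-35/4 + 5/2 - 57600) - 4477 = -230425/4 - 4477 = -248333/4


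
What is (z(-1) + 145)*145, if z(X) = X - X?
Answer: 21025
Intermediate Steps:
z(X) = 0
(z(-1) + 145)*145 = (0 + 145)*145 = 145*145 = 21025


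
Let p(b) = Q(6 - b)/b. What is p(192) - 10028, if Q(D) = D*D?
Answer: -157565/16 ≈ -9847.8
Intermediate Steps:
Q(D) = D**2
p(b) = (6 - b)**2/b
p(192) - 10028 = (-6 + 192)**2/192 - 10028 = (1/192)*186**2 - 10028 = (1/192)*34596 - 10028 = 2883/16 - 10028 = -157565/16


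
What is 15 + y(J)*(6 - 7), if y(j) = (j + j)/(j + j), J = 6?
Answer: 14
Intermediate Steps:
y(j) = 1 (y(j) = (2*j)/((2*j)) = (2*j)*(1/(2*j)) = 1)
15 + y(J)*(6 - 7) = 15 + 1*(6 - 7) = 15 + 1*(-1) = 15 - 1 = 14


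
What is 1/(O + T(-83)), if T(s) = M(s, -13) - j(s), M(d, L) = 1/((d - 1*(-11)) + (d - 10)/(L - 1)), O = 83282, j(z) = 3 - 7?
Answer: 915/76206676 ≈ 1.2007e-5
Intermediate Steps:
j(z) = -4
M(d, L) = 1/(11 + d + (-10 + d)/(-1 + L)) (M(d, L) = 1/((d + 11) + (-10 + d)/(-1 + L)) = 1/((11 + d) + (-10 + d)/(-1 + L)) = 1/(11 + d + (-10 + d)/(-1 + L)))
T(s) = 4 - 14/(-164 - 13*s) (T(s) = (-1 - 13)/(-21 + 11*(-13) - 13*s) - 1*(-4) = -14/(-21 - 143 - 13*s) + 4 = -14/(-164 - 13*s) + 4 = 4 - 14/(-164 - 13*s))
1/(O + T(-83)) = 1/(83282 + 2*(335 + 26*(-83))/(164 + 13*(-83))) = 1/(83282 + 2*(335 - 2158)/(164 - 1079)) = 1/(83282 + 2*(-1823)/(-915)) = 1/(83282 + 2*(-1/915)*(-1823)) = 1/(83282 + 3646/915) = 1/(76206676/915) = 915/76206676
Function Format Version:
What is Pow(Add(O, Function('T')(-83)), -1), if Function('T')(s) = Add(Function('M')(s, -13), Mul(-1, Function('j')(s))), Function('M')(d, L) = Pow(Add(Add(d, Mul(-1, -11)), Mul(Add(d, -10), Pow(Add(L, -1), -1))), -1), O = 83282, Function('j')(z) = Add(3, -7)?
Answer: Rational(915, 76206676) ≈ 1.2007e-5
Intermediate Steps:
Function('j')(z) = -4
Function('M')(d, L) = Pow(Add(11, d, Mul(Pow(Add(-1, L), -1), Add(-10, d))), -1) (Function('M')(d, L) = Pow(Add(Add(d, 11), Mul(Add(-10, d), Pow(Add(-1, L), -1))), -1) = Pow(Add(Add(11, d), Mul(Pow(Add(-1, L), -1), Add(-10, d))), -1) = Pow(Add(11, d, Mul(Pow(Add(-1, L), -1), Add(-10, d))), -1))
Function('T')(s) = Add(4, Mul(-14, Pow(Add(-164, Mul(-13, s)), -1))) (Function('T')(s) = Add(Mul(Pow(Add(-21, Mul(11, -13), Mul(-13, s)), -1), Add(-1, -13)), Mul(-1, -4)) = Add(Mul(Pow(Add(-21, -143, Mul(-13, s)), -1), -14), 4) = Add(Mul(Pow(Add(-164, Mul(-13, s)), -1), -14), 4) = Add(Mul(-14, Pow(Add(-164, Mul(-13, s)), -1)), 4) = Add(4, Mul(-14, Pow(Add(-164, Mul(-13, s)), -1))))
Pow(Add(O, Function('T')(-83)), -1) = Pow(Add(83282, Mul(2, Pow(Add(164, Mul(13, -83)), -1), Add(335, Mul(26, -83)))), -1) = Pow(Add(83282, Mul(2, Pow(Add(164, -1079), -1), Add(335, -2158))), -1) = Pow(Add(83282, Mul(2, Pow(-915, -1), -1823)), -1) = Pow(Add(83282, Mul(2, Rational(-1, 915), -1823)), -1) = Pow(Add(83282, Rational(3646, 915)), -1) = Pow(Rational(76206676, 915), -1) = Rational(915, 76206676)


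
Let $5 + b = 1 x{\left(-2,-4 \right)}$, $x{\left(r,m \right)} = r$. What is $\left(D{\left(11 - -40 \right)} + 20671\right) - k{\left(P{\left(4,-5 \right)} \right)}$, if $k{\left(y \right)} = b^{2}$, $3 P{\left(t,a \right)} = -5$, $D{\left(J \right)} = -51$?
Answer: $20571$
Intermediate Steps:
$P{\left(t,a \right)} = - \frac{5}{3}$ ($P{\left(t,a \right)} = \frac{1}{3} \left(-5\right) = - \frac{5}{3}$)
$b = -7$ ($b = -5 + 1 \left(-2\right) = -5 - 2 = -7$)
$k{\left(y \right)} = 49$ ($k{\left(y \right)} = \left(-7\right)^{2} = 49$)
$\left(D{\left(11 - -40 \right)} + 20671\right) - k{\left(P{\left(4,-5 \right)} \right)} = \left(-51 + 20671\right) - 49 = 20620 - 49 = 20571$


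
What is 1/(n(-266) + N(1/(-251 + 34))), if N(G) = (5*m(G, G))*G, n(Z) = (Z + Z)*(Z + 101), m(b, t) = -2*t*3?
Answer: 47089/4133472390 ≈ 1.1392e-5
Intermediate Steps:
m(b, t) = -6*t
n(Z) = 2*Z*(101 + Z) (n(Z) = (2*Z)*(101 + Z) = 2*Z*(101 + Z))
N(G) = -30*G² (N(G) = (5*(-6*G))*G = (-30*G)*G = -30*G²)
1/(n(-266) + N(1/(-251 + 34))) = 1/(2*(-266)*(101 - 266) - 30/(-251 + 34)²) = 1/(2*(-266)*(-165) - 30*(1/(-217))²) = 1/(87780 - 30*(-1/217)²) = 1/(87780 - 30*1/47089) = 1/(87780 - 30/47089) = 1/(4133472390/47089) = 47089/4133472390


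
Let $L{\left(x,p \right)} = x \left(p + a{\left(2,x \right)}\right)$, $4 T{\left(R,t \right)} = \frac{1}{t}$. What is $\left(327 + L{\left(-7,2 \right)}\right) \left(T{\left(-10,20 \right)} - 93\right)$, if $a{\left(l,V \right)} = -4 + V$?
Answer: $- \frac{290121}{8} \approx -36265.0$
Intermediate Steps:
$T{\left(R,t \right)} = \frac{1}{4 t}$
$L{\left(x,p \right)} = x \left(-4 + p + x\right)$ ($L{\left(x,p \right)} = x \left(p + \left(-4 + x\right)\right) = x \left(-4 + p + x\right)$)
$\left(327 + L{\left(-7,2 \right)}\right) \left(T{\left(-10,20 \right)} - 93\right) = \left(327 - 7 \left(-4 + 2 - 7\right)\right) \left(\frac{1}{4 \cdot 20} - 93\right) = \left(327 - -63\right) \left(\frac{1}{4} \cdot \frac{1}{20} - 93\right) = \left(327 + 63\right) \left(\frac{1}{80} - 93\right) = 390 \left(- \frac{7439}{80}\right) = - \frac{290121}{8}$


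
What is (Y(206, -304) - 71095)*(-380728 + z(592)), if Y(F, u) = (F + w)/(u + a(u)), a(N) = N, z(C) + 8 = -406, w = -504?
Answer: 4118759759401/152 ≈ 2.7097e+10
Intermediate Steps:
z(C) = -414 (z(C) = -8 - 406 = -414)
Y(F, u) = (-504 + F)/(2*u) (Y(F, u) = (F - 504)/(u + u) = (-504 + F)/((2*u)) = (-504 + F)*(1/(2*u)) = (-504 + F)/(2*u))
(Y(206, -304) - 71095)*(-380728 + z(592)) = ((½)*(-504 + 206)/(-304) - 71095)*(-380728 - 414) = ((½)*(-1/304)*(-298) - 71095)*(-381142) = (149/304 - 71095)*(-381142) = -21612731/304*(-381142) = 4118759759401/152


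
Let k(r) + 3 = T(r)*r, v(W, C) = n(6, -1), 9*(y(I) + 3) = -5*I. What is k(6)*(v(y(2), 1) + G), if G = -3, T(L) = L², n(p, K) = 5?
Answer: 426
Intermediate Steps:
y(I) = -3 - 5*I/9 (y(I) = -3 + (-5*I)/9 = -3 - 5*I/9)
v(W, C) = 5
k(r) = -3 + r³ (k(r) = -3 + r²*r = -3 + r³)
k(6)*(v(y(2), 1) + G) = (-3 + 6³)*(5 - 3) = (-3 + 216)*2 = 213*2 = 426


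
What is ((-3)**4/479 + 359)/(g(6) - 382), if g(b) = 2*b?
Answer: -86021/88615 ≈ -0.97073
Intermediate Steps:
((-3)**4/479 + 359)/(g(6) - 382) = ((-3)**4/479 + 359)/(2*6 - 382) = (81*(1/479) + 359)/(12 - 382) = (81/479 + 359)/(-370) = (172042/479)*(-1/370) = -86021/88615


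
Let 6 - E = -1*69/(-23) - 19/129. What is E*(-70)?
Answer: -28420/129 ≈ -220.31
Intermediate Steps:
E = 406/129 (E = 6 - (-1*69/(-23) - 19/129) = 6 - (-69*(-1/23) - 19*1/129) = 6 - (3 - 19/129) = 6 - 1*368/129 = 6 - 368/129 = 406/129 ≈ 3.1473)
E*(-70) = (406/129)*(-70) = -28420/129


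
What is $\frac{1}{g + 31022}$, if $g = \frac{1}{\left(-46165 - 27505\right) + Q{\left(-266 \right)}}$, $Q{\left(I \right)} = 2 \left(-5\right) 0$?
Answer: $\frac{73670}{2285390739} \approx 3.2235 \cdot 10^{-5}$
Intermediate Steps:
$Q{\left(I \right)} = 0$ ($Q{\left(I \right)} = \left(-10\right) 0 = 0$)
$g = - \frac{1}{73670}$ ($g = \frac{1}{\left(-46165 - 27505\right) + 0} = \frac{1}{-73670 + 0} = \frac{1}{-73670} = - \frac{1}{73670} \approx -1.3574 \cdot 10^{-5}$)
$\frac{1}{g + 31022} = \frac{1}{- \frac{1}{73670} + 31022} = \frac{1}{\frac{2285390739}{73670}} = \frac{73670}{2285390739}$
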